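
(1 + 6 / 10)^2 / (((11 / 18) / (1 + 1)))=2304 / 275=8.38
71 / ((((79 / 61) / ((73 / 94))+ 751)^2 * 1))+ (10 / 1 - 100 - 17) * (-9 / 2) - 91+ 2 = 8818235124355863 / 22466833907282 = 392.50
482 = 482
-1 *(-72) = 72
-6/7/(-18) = 1/21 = 0.05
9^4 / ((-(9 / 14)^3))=-24696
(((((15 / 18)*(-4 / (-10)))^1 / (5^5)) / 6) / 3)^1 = 1 / 168750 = 0.00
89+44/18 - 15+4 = 724/9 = 80.44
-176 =-176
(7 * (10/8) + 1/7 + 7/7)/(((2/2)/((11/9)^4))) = 4055557/183708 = 22.08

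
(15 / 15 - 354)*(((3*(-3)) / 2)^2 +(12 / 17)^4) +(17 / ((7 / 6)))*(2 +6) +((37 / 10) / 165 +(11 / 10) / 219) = -334230472989337 / 46947154100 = -7119.29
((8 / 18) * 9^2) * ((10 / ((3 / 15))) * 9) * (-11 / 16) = -22275 / 2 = -11137.50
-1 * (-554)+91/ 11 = 6185/ 11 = 562.27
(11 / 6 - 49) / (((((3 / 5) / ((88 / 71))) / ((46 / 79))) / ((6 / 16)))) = -357995 / 16827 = -21.28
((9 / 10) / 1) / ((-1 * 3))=-3 / 10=-0.30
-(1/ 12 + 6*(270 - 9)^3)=-1280129833/ 12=-106677486.08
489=489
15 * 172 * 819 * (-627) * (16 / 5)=-4239563328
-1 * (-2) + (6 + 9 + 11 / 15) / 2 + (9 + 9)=418 / 15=27.87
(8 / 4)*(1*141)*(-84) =-23688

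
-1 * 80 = -80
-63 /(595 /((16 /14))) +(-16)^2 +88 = 204608 /595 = 343.88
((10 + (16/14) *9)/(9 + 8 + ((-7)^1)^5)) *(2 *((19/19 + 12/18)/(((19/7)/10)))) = -1420/95703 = -0.01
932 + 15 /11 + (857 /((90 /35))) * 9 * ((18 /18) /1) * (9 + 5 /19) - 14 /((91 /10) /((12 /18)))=234073735 /8151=28717.18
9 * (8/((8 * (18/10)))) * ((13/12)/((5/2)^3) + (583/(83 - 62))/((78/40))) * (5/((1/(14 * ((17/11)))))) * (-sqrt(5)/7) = -49796332 * sqrt(5)/45045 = -2471.93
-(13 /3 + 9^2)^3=-16777216 /27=-621378.37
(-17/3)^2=289/9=32.11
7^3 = 343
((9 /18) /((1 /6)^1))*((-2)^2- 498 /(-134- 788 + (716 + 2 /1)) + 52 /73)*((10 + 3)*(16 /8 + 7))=6232005 /2482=2510.88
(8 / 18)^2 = 0.20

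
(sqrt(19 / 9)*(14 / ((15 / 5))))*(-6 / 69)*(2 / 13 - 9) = 140*sqrt(19) / 117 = 5.22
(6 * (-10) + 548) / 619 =488 / 619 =0.79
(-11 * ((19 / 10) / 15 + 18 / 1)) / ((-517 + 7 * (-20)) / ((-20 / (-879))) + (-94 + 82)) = 59818 / 8666145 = 0.01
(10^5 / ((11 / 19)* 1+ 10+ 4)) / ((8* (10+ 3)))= 237500 / 3601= 65.95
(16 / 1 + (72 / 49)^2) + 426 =1066426 / 2401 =444.16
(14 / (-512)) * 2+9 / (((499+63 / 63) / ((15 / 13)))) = -1411 / 41600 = -0.03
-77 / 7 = -11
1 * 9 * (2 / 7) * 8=144 / 7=20.57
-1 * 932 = -932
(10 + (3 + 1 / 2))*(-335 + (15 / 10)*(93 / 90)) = -180063 / 40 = -4501.58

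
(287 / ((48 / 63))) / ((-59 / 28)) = -42189 / 236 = -178.77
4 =4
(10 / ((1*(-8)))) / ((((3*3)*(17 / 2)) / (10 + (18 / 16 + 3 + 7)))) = -845 / 2448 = -0.35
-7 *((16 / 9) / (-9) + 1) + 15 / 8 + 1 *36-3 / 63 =146105 / 4536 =32.21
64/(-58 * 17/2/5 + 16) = -320/413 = -0.77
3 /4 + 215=863 /4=215.75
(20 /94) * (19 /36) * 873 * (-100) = -460750 /47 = -9803.19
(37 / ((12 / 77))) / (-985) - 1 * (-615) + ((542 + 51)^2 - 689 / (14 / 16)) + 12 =29082144457 / 82740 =351488.33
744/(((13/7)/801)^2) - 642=23390097558/169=138402944.13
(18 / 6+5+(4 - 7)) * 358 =1790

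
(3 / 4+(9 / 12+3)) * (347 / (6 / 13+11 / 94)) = 1908153 / 707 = 2698.94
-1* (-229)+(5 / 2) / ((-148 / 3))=67769 / 296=228.95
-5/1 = -5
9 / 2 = 4.50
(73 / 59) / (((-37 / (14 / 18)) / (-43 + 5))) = 19418 / 19647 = 0.99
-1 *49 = -49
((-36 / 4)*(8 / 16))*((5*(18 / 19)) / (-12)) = 135 / 76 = 1.78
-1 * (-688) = 688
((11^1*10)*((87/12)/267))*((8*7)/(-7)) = -6380/267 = -23.90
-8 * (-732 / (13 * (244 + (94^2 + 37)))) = 0.05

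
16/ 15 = 1.07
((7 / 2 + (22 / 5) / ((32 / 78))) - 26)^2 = 221841 / 1600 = 138.65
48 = 48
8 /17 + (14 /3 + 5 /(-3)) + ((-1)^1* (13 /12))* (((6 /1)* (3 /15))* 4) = -147 /85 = -1.73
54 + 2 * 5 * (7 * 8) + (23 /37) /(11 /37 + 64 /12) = 383819 /625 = 614.11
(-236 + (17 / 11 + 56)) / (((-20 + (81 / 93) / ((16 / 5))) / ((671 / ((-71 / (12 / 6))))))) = -118785056 / 694735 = -170.98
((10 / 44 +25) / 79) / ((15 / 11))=37 / 158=0.23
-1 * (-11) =11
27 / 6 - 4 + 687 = 1375 / 2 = 687.50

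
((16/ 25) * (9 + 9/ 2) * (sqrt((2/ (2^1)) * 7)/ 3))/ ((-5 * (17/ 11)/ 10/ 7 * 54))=-616 * sqrt(7)/ 1275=-1.28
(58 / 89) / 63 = 58 / 5607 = 0.01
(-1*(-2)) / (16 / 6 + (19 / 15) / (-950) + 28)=1500 / 22999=0.07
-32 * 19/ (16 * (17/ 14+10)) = -532/ 157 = -3.39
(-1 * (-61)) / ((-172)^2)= 61 / 29584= 0.00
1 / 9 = 0.11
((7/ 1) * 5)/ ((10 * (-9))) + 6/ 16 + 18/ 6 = 215/ 72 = 2.99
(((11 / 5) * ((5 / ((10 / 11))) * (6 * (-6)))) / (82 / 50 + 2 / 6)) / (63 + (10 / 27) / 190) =-1675971 / 478336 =-3.50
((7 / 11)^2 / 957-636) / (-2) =73646843 / 231594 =318.00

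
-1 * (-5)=5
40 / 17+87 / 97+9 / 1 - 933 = -1518317 / 1649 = -920.75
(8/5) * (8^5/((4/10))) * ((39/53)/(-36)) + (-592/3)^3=-10999992320/1431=-7686926.85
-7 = -7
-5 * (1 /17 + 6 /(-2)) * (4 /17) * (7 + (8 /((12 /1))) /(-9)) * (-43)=-473000 /459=-1030.50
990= 990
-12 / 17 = -0.71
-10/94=-5/47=-0.11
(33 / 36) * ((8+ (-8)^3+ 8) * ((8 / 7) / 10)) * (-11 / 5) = 60016 / 525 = 114.32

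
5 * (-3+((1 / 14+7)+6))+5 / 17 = 12055 / 238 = 50.65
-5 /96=-0.05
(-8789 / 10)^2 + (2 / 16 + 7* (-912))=153216267 / 200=766081.34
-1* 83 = -83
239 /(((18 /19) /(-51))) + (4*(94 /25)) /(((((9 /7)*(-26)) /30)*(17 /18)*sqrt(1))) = -85397437 /6630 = -12880.46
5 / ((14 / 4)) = 10 / 7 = 1.43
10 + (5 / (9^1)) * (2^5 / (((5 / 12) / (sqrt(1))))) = 158 / 3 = 52.67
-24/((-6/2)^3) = 8/9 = 0.89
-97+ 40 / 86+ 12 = -3635 / 43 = -84.53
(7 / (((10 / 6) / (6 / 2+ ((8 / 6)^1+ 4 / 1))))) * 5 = 175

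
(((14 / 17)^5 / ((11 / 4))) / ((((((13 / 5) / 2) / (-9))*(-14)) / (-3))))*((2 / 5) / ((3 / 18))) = -99574272 / 203039551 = -0.49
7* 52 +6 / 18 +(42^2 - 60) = 6205 / 3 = 2068.33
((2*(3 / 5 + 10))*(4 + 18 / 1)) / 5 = 93.28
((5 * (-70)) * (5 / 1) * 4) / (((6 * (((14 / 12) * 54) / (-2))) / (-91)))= -91000 / 27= -3370.37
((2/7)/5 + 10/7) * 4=208/35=5.94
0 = 0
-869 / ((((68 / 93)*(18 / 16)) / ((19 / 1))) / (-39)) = 13307866 / 17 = 782815.65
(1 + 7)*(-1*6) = -48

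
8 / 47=0.17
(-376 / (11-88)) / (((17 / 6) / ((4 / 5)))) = 9024 / 6545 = 1.38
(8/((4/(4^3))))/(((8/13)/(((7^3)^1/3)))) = 71344/3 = 23781.33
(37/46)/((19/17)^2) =0.64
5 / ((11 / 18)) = 90 / 11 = 8.18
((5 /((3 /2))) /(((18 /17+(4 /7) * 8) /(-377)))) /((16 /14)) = -195.30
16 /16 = 1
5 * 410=2050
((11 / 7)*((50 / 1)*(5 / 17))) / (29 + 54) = 2750 / 9877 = 0.28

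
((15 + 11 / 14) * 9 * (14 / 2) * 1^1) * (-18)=-17901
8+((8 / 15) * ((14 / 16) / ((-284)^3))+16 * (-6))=-30236321287 / 343594560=-88.00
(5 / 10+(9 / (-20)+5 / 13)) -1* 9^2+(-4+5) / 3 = -62581 / 780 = -80.23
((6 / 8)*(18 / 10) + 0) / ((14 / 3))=81 / 280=0.29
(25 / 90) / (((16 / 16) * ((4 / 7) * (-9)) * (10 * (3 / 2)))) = -7 / 1944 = -0.00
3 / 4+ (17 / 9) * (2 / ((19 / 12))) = 715 / 228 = 3.14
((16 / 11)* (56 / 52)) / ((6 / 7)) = 1.83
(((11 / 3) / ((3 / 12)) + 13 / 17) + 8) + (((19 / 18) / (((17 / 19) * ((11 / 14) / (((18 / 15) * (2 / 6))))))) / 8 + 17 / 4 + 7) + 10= 753251 / 16830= 44.76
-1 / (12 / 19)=-19 / 12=-1.58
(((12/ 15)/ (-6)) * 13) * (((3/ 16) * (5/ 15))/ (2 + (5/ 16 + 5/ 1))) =-2/ 135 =-0.01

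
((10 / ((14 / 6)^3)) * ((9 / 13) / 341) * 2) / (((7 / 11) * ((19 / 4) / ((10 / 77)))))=194400 / 1415603189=0.00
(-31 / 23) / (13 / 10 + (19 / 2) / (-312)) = -96720 / 91103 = -1.06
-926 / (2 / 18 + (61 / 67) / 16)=-8934048 / 1621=-5511.44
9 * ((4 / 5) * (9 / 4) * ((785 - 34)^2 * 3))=137052243 / 5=27410448.60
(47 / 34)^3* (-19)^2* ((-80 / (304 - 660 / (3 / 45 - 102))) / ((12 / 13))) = -266.19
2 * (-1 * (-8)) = 16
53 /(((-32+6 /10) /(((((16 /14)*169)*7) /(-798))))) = 2.86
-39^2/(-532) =1521/532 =2.86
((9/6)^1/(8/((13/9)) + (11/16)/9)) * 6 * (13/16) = 13689/10511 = 1.30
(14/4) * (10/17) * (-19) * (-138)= 91770/17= 5398.24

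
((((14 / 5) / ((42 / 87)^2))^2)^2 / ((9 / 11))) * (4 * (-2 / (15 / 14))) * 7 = -5502710542571 / 4134375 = -1330965.51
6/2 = 3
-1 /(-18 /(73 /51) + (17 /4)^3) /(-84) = 1168 /6297837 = 0.00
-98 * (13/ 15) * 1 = -1274/ 15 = -84.93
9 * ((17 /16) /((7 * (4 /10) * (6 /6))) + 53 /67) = 10.53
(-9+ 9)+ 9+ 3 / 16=147 / 16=9.19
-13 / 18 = -0.72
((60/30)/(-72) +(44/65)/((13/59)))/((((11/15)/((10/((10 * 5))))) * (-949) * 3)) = -92611/317554380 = -0.00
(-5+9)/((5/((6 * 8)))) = 192/5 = 38.40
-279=-279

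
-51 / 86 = -0.59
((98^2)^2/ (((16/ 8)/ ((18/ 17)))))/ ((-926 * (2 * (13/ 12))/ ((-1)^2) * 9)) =-276710448/ 102323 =-2704.28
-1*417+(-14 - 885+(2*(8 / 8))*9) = -1298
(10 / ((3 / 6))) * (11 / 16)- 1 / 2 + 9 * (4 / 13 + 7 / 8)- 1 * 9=1549 / 104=14.89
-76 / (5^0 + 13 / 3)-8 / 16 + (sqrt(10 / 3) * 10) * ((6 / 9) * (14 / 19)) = -59 / 4 + 280 * sqrt(30) / 171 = -5.78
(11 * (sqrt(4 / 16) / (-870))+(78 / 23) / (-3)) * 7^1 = -318451 / 40020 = -7.96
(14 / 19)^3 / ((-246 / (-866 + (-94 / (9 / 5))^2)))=-206834488 / 68336217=-3.03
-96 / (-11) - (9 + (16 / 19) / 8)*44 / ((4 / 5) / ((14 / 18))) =-716239 / 1881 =-380.78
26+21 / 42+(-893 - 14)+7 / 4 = -3515 / 4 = -878.75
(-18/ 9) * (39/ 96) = -13/ 16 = -0.81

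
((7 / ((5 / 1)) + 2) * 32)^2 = 295936 / 25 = 11837.44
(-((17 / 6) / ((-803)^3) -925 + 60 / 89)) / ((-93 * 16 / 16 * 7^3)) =-255571833272443 / 8819926407905382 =-0.03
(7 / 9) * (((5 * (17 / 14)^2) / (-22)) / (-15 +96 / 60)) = 7225 / 371448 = 0.02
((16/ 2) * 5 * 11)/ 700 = 22/ 35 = 0.63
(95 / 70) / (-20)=-19 / 280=-0.07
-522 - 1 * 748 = -1270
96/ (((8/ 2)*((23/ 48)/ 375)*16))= 27000/ 23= 1173.91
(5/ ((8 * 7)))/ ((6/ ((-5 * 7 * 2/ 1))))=-25/ 24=-1.04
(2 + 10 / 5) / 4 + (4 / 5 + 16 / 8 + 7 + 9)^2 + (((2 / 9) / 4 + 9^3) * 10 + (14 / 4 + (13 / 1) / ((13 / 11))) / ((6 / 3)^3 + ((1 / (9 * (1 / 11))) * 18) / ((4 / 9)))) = 7645.25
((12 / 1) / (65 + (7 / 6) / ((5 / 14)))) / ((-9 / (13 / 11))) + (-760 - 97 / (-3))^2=13419616439 / 25344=529498.75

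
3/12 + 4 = 17/4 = 4.25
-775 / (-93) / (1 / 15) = 125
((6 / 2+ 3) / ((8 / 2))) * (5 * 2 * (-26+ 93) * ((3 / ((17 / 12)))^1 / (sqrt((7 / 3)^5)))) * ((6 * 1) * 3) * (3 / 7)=17583480 * sqrt(21) / 40817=1974.12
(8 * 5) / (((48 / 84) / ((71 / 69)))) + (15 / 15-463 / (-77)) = 419950 / 5313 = 79.04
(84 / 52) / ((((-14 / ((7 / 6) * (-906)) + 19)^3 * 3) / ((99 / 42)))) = 3442951 / 18644853942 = 0.00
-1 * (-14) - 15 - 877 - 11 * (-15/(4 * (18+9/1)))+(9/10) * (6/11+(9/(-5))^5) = -5525359693/6187500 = -892.99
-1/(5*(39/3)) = -1/65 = -0.02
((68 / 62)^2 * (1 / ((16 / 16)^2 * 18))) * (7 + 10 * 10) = 61846 / 8649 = 7.15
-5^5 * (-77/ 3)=240625/ 3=80208.33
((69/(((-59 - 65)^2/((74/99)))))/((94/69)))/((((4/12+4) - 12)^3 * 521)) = -999/95257564336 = -0.00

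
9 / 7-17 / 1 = -110 / 7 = -15.71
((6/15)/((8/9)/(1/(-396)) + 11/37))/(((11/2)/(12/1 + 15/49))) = -89244/35070035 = -0.00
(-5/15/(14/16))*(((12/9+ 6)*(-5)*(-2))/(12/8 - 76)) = 3520/9387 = 0.37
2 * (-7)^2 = 98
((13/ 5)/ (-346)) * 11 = -143/ 1730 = -0.08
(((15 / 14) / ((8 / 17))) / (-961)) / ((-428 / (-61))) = -15555 / 46066496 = -0.00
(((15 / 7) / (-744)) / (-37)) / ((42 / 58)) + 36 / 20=1.80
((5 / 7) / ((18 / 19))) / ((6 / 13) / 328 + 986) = 20254 / 26487153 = 0.00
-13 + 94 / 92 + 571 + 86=29671 / 46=645.02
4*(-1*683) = -2732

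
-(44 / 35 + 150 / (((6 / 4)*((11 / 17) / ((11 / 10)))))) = -5994 / 35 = -171.26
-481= -481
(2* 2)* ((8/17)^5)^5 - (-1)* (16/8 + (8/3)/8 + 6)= 8.33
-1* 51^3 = -132651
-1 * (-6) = 6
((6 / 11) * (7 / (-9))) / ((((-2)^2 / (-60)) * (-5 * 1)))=-14 / 11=-1.27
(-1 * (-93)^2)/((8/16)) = -17298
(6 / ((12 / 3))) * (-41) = -123 / 2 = -61.50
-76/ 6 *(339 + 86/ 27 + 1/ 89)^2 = -25694612030552/ 17323227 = -1483246.28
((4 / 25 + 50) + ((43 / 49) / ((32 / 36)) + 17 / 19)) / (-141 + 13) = -9690217 / 23833600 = -0.41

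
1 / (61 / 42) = 42 / 61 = 0.69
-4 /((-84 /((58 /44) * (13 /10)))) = 0.08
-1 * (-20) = 20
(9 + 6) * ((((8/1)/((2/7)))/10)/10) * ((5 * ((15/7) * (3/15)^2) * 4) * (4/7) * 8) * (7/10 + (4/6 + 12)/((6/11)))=787.38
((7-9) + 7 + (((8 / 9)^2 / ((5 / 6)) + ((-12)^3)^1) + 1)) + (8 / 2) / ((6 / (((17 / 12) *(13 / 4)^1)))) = -1855421 / 1080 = -1717.98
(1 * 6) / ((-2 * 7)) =-3 / 7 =-0.43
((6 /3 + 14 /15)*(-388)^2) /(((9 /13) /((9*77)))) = 6630559936 /15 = 442037329.07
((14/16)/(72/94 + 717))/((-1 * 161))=-47/6207240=-0.00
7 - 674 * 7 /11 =-4641 /11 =-421.91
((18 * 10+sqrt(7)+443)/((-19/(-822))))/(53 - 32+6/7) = 1918 * sqrt(7)/969+1194914/969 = 1238.38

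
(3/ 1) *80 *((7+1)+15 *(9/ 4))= 10020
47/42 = 1.12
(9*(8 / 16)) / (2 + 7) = 1 / 2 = 0.50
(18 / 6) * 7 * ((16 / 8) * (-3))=-126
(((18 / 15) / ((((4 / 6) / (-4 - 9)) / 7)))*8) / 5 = -6552 / 25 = -262.08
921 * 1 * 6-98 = 5428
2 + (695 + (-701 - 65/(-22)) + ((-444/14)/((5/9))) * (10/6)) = -14813/154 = -96.19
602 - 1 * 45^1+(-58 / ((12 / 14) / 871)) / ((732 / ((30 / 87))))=581101 / 1098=529.24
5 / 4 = 1.25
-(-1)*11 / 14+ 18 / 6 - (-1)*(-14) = -143 / 14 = -10.21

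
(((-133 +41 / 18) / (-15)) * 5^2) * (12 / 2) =11765 / 9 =1307.22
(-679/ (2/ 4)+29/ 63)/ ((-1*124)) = 85525/ 7812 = 10.95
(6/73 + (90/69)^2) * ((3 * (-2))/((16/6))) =-4.01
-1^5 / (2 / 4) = -2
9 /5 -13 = -56 /5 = -11.20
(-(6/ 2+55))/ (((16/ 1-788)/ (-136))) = -1972/ 193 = -10.22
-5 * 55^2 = -15125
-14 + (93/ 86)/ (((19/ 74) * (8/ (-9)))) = -122473/ 6536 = -18.74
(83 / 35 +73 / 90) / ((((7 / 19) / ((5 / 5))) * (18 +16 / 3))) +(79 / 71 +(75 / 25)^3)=41618629 / 1461180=28.48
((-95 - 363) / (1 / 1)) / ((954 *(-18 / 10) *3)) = 0.09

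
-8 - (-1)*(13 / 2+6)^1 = 9 / 2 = 4.50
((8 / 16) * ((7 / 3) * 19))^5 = 41615795893 / 7776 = 5351825.60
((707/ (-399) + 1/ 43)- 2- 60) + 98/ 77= -1684414/ 26961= -62.48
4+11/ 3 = 7.67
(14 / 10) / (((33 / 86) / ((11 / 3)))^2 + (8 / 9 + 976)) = 0.00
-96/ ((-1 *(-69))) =-32/ 23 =-1.39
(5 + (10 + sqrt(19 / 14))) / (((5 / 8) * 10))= 2 * sqrt(266) / 175 + 12 / 5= 2.59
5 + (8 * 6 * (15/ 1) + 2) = 727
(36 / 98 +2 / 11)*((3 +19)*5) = 2960 / 49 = 60.41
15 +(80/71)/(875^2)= 15.00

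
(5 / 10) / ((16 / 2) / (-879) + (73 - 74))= -879 / 1774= -0.50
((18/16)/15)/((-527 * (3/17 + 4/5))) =-3/20584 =-0.00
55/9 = 6.11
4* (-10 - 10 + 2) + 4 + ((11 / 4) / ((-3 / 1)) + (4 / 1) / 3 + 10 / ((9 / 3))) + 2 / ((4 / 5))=-247 / 4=-61.75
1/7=0.14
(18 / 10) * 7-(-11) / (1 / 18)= 1053 / 5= 210.60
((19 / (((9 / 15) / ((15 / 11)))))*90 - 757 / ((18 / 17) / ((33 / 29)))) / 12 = 5881351 / 22968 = 256.07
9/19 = 0.47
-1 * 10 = -10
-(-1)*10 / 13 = 10 / 13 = 0.77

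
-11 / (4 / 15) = -165 / 4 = -41.25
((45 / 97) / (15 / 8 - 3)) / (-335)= 8 / 6499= 0.00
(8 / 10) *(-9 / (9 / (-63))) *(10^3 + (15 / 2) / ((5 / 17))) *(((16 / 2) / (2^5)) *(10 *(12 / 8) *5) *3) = 5814585 / 2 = 2907292.50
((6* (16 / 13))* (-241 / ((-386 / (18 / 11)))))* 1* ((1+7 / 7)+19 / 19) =624672 / 27599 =22.63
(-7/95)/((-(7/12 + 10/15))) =28/475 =0.06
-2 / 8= -1 / 4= -0.25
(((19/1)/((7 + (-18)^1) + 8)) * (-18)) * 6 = 684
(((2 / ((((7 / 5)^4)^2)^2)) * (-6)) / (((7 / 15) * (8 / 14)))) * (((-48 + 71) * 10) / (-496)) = 789642333984375 / 8241766781261048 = 0.10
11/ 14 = 0.79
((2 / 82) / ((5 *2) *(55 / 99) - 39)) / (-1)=0.00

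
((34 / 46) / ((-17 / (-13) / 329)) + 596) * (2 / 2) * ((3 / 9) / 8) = 5995 / 184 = 32.58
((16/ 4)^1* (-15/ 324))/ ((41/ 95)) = -475/ 1107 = -0.43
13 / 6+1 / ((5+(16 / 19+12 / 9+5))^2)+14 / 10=25816261 / 7224540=3.57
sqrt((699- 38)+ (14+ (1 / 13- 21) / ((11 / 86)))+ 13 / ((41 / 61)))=2*sqrt(4561197069) / 5863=23.04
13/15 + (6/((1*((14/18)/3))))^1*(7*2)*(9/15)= 2929/15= 195.27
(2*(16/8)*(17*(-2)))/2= -68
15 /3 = 5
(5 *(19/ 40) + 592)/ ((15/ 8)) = 317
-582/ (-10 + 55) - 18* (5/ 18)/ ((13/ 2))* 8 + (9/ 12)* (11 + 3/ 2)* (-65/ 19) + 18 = -982849/ 29640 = -33.16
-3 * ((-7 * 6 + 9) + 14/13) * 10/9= 4150/39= 106.41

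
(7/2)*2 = 7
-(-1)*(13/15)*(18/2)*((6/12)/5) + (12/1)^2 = 7239/50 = 144.78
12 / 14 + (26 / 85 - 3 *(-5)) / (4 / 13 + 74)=1.06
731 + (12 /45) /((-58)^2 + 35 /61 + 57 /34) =731.00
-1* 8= -8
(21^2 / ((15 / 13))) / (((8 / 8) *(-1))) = -1911 / 5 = -382.20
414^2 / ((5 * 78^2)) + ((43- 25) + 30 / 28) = 292269 / 11830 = 24.71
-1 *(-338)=338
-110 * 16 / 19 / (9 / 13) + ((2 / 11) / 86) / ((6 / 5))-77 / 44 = -43854571 / 323532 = -135.55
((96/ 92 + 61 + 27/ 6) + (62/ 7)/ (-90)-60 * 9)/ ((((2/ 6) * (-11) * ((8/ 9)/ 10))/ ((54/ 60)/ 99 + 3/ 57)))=241410987/ 2691920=89.68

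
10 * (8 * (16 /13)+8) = 2320 /13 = 178.46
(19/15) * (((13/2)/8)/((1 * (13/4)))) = 19/60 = 0.32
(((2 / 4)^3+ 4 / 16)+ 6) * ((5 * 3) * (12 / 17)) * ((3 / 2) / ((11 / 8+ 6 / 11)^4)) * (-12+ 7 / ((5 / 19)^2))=2704431172608 / 4078653605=663.07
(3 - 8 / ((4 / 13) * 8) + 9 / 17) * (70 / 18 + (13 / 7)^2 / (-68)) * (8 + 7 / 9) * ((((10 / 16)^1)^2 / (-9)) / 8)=-4319089975 / 84569038848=-0.05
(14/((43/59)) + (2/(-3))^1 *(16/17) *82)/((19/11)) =-18.67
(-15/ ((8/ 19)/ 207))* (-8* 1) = 58995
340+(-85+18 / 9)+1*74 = 331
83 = 83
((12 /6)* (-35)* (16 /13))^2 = 1254400 /169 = 7422.49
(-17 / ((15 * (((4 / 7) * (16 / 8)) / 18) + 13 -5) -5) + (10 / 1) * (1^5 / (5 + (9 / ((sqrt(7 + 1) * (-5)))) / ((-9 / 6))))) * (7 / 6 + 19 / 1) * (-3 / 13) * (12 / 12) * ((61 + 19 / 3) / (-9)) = -2878497677 / 36154053 -611050 * sqrt(2) / 145197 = -85.57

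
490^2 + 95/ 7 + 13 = 1680886/ 7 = 240126.57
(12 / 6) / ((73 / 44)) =88 / 73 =1.21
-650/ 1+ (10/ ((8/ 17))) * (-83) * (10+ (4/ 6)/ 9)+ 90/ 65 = -6464284/ 351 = -18416.76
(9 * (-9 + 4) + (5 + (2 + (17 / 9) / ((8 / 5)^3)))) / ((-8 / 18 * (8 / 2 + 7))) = 172979 / 22528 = 7.68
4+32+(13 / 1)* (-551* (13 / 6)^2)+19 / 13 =-15719579 / 468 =-33588.84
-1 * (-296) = 296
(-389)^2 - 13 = 151308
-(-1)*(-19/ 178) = -19/ 178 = -0.11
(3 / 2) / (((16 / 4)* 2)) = 3 / 16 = 0.19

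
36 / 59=0.61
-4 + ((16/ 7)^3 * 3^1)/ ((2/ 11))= 66212/ 343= 193.04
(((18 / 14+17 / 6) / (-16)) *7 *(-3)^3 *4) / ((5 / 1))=1557 / 40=38.92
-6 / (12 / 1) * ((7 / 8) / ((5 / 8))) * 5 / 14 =-1 / 4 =-0.25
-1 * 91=-91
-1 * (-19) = 19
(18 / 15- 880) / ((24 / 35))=-15379 / 12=-1281.58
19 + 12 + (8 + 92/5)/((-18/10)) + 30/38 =976/57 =17.12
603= 603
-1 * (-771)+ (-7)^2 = 820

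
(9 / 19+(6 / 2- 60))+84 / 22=-11016 / 209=-52.71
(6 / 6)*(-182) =-182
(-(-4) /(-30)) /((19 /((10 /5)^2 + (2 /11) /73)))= -6428 /228855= -0.03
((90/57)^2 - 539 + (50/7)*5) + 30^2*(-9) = -21734203/2527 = -8600.79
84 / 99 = 28 / 33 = 0.85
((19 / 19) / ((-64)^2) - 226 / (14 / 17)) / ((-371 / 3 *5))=23605227 / 53186560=0.44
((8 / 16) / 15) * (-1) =-1 / 30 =-0.03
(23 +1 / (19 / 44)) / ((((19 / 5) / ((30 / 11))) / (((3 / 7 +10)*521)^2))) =104365630771350 / 194579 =536366364.16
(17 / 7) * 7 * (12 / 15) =68 / 5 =13.60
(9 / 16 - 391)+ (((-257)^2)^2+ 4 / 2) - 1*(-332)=69799525513 / 16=4362470344.56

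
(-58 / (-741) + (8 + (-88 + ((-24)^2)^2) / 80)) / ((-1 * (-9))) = 461.58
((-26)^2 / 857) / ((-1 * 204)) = -169 / 43707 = -0.00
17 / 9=1.89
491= 491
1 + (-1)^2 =2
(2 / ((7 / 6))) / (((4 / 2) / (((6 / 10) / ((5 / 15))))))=54 / 35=1.54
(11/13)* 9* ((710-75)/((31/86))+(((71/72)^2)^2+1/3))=16155114082613/1203351552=13425.10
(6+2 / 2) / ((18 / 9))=7 / 2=3.50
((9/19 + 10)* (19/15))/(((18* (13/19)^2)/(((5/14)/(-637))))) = -71839/81385668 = -0.00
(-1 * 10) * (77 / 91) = -110 / 13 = -8.46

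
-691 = -691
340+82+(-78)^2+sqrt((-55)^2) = 6561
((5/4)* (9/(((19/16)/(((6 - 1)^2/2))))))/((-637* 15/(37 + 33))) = -0.87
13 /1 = 13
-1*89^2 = -7921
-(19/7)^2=-361/49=-7.37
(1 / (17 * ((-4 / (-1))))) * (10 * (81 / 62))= 405 / 2108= 0.19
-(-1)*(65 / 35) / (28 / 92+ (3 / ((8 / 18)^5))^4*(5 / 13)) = 4273801697165312 / 792740576958195949362517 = 0.00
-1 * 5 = -5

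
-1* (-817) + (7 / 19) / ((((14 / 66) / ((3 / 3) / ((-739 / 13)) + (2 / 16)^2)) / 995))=731122153 / 898624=813.60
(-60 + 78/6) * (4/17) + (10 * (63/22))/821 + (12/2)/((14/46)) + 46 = 58775109/1074689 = 54.69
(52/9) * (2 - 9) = -364/9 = -40.44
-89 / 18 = -4.94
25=25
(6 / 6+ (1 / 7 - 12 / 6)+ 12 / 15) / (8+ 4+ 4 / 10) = -0.00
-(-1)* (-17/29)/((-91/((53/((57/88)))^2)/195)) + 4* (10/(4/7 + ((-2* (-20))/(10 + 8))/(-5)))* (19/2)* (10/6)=5890986095/439698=13397.80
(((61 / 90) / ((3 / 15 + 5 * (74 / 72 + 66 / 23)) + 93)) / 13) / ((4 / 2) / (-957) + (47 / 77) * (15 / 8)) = 5185488 / 12803627213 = 0.00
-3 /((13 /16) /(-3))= 11.08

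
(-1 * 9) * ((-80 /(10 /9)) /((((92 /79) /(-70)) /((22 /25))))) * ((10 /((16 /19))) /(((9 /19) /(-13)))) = 11170768.30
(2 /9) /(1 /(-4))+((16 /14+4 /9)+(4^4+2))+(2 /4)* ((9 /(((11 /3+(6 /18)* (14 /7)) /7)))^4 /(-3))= -25864812305 /3598686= -7187.29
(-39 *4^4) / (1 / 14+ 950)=-139776 / 13301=-10.51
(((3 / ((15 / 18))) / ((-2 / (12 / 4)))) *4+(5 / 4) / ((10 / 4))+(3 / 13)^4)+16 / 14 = -39894047 / 1999270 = -19.95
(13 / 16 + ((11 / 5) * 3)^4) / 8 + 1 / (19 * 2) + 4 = 366794359 / 1520000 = 241.31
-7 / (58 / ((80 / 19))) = -280 / 551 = -0.51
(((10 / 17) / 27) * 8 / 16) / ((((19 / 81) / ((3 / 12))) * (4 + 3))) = 15 / 9044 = 0.00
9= 9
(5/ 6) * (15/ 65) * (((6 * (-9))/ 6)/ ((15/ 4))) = -6/ 13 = -0.46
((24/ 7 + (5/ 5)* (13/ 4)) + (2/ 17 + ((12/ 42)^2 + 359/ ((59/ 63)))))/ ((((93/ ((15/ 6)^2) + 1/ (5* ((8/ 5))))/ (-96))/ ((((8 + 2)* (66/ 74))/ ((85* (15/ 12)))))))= -19441875847680/ 92771302463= -209.57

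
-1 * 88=-88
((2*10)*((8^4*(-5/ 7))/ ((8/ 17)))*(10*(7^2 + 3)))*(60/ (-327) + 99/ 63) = -479311872000/ 5341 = -89741971.92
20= 20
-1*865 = -865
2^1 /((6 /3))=1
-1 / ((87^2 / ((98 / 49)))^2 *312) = -1 / 4468601358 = -0.00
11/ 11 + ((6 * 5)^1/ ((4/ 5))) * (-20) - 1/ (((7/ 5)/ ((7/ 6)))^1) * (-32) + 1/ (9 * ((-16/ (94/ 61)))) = -3172535/ 4392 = -722.34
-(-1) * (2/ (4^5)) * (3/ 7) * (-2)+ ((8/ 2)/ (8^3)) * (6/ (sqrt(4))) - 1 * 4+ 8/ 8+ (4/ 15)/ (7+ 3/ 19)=-1343911/ 456960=-2.94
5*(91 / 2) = 455 / 2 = 227.50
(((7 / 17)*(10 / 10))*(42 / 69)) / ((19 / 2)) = 196 / 7429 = 0.03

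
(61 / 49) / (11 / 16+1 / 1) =976 / 1323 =0.74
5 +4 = 9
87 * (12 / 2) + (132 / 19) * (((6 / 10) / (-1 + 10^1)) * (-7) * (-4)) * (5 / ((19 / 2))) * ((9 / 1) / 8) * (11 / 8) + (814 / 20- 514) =106961 / 1805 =59.26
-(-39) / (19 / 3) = 6.16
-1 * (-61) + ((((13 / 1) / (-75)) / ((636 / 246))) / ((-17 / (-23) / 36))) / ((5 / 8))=55.78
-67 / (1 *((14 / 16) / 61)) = -32696 / 7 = -4670.86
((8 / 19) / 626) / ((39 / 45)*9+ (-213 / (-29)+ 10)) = 290 / 10841381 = 0.00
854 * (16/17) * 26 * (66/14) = 1674816/17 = 98518.59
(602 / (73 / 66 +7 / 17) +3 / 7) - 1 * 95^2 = -8627.95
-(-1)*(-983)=-983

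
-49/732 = -0.07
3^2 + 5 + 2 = 16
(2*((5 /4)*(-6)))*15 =-225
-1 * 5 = -5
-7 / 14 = -0.50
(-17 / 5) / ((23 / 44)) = -748 / 115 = -6.50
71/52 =1.37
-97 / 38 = -2.55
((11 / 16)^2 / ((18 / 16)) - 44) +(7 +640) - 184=120793 / 288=419.42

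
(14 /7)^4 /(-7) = -16 /7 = -2.29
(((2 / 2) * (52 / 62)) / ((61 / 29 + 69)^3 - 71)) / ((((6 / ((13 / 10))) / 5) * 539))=4121741 / 878783525860086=0.00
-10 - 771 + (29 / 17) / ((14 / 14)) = -13248 / 17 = -779.29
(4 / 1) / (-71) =-4 / 71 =-0.06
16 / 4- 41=-37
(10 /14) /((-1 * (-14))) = 5 /98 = 0.05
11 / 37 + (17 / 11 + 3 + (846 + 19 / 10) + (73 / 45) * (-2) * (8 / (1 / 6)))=1702097 / 2442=697.01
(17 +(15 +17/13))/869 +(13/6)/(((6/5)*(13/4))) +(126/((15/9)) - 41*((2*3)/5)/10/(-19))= 3692264659/48294675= 76.45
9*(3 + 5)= 72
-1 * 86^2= -7396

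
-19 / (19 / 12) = -12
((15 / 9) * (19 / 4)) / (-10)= -19 / 24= -0.79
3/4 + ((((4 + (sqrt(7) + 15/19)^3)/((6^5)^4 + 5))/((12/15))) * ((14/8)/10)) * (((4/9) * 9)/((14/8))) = 1601 * sqrt(7)/1319873196862736141 + 75232772221176249089/100310362961567946716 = 0.75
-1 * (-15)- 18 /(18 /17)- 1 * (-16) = 14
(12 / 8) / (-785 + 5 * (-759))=-3 / 9160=-0.00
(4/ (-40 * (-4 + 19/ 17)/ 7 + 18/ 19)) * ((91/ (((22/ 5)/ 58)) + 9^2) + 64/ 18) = 294.89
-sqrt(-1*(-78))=-sqrt(78)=-8.83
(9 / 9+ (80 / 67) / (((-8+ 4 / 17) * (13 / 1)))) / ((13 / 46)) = 1306538 / 373659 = 3.50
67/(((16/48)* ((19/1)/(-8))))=-1608/19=-84.63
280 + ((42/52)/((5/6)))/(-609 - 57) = 1346793/4810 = 280.00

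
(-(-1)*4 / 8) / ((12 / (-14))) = -7 / 12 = -0.58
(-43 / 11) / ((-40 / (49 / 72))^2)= -103243 / 91238400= -0.00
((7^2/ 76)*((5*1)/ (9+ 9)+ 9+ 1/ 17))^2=19598040049/ 540841536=36.24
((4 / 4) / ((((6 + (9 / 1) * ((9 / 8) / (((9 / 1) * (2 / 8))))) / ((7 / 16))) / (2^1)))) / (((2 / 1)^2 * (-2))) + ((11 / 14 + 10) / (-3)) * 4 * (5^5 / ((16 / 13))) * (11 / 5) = -17994169 / 224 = -80331.11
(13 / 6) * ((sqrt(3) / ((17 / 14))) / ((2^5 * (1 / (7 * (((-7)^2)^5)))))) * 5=899683668065 * sqrt(3) / 1632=954839352.84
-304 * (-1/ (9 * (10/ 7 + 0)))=23.64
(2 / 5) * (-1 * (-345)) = 138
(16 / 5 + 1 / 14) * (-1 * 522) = -59769 / 35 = -1707.69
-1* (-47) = 47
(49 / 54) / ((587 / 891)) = 1617 / 1174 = 1.38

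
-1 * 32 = -32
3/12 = 1/4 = 0.25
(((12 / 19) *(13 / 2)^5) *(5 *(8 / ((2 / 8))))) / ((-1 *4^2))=-5569395 / 76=-73281.51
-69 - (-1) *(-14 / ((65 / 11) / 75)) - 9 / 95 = -304782 / 1235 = -246.79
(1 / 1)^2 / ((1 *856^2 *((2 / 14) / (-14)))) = -49 / 366368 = -0.00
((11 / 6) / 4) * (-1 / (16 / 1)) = -0.03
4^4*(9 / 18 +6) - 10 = 1654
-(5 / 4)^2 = -25 / 16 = -1.56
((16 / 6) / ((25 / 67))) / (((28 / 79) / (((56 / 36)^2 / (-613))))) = -296408 / 3723975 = -0.08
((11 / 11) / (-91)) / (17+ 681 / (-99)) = -33 / 30394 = -0.00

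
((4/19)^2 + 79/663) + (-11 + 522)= 122343400/239343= 511.16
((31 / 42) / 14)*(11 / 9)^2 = 3751 / 47628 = 0.08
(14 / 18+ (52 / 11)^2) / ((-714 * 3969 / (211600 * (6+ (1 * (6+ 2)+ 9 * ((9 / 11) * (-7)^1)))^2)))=-9274642033400 / 3810364173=-2434.06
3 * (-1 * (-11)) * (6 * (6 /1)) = 1188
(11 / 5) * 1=11 / 5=2.20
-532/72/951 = -133/17118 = -0.01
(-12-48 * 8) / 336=-33 / 28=-1.18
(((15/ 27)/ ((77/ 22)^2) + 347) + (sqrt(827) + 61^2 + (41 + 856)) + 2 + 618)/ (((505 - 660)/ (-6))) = 6 * sqrt(827)/ 155 + 985202/ 4557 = 217.31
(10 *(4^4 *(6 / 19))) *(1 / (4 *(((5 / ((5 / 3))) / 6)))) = 7680 / 19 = 404.21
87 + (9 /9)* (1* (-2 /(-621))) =54029 /621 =87.00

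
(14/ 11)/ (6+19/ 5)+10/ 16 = 465/ 616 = 0.75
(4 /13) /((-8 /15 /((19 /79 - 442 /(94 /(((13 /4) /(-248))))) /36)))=-0.00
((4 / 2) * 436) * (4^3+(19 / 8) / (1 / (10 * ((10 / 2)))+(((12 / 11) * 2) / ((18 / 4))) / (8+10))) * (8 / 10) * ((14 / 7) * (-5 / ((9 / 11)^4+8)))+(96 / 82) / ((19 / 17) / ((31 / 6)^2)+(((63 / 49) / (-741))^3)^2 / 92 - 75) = -8185124053221330791392237419151191279536 / 86495089427884026853228502195832329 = -94631.08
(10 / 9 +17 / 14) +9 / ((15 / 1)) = 1843 / 630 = 2.93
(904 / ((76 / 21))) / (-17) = -4746 / 323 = -14.69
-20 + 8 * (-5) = -60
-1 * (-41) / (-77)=-41 / 77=-0.53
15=15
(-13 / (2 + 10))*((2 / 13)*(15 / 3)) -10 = -65 / 6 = -10.83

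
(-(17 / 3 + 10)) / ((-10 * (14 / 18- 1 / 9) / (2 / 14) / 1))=47 / 140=0.34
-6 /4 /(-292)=3 /584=0.01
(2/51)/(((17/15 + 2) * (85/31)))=62/13583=0.00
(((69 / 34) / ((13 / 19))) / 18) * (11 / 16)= 4807 / 42432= 0.11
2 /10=1 /5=0.20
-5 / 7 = -0.71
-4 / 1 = -4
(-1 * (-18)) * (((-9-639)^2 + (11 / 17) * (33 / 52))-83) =3340099143 / 442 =7556785.39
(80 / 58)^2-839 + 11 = -694748 / 841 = -826.10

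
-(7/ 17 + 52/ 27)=-1073/ 459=-2.34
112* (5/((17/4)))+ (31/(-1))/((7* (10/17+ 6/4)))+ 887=8589625/8449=1016.64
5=5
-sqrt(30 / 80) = -sqrt(6) / 4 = -0.61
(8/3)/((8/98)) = 98/3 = 32.67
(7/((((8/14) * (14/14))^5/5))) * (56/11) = 4117715/1408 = 2924.51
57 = 57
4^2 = 16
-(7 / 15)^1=-0.47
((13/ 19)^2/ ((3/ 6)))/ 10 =169/ 1805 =0.09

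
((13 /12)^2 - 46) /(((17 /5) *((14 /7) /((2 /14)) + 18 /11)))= -355025 /421056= -0.84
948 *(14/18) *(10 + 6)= 35392/3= 11797.33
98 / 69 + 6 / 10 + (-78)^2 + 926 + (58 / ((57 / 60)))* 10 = 49965793 / 6555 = 7622.55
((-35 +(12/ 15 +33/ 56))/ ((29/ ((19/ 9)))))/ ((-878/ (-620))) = -1847693/ 1069404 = -1.73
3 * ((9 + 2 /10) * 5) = 138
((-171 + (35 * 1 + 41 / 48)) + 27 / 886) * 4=-2873093 / 5316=-540.46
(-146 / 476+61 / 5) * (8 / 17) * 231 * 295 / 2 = 55111782 / 289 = 190698.21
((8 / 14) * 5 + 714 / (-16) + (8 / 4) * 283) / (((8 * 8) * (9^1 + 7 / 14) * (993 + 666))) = 29357 / 56485632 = 0.00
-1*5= -5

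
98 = 98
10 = 10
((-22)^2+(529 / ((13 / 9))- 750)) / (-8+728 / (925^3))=-1031263421875 / 82311115536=-12.53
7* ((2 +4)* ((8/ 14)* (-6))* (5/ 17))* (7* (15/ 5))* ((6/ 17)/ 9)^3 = -4480/ 83521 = -0.05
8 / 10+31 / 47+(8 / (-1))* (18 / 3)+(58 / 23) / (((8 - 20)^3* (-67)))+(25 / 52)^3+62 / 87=-1822705715315233 / 39869638136640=-45.72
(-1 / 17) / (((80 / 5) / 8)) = -0.03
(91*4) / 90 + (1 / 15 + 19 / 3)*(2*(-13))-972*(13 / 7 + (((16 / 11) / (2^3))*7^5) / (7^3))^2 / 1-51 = -30116845669 / 266805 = -112879.61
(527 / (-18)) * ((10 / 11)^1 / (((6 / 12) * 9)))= -5270 / 891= -5.91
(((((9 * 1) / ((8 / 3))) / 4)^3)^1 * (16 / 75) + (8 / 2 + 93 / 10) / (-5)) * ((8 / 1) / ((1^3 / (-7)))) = 141.78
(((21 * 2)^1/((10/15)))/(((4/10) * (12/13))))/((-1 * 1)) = -170.62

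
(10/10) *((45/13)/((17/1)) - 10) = -2165/221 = -9.80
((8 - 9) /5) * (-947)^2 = -896809 /5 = -179361.80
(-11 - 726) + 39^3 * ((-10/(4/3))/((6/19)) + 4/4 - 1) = -5638253/4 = -1409563.25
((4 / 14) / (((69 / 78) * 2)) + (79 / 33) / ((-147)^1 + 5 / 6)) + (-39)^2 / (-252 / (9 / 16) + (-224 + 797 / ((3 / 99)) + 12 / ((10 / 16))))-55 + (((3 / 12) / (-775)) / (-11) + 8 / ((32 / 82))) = -2352892468169697 / 68606337407300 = -34.30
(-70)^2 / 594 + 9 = 5123 / 297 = 17.25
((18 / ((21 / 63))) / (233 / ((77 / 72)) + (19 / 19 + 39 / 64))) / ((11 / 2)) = 48384 / 1081595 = 0.04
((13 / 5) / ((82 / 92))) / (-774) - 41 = -3253034 / 79335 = -41.00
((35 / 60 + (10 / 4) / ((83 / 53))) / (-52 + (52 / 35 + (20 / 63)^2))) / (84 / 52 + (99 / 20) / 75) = -7778964375 / 302506880264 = -0.03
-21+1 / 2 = -41 / 2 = -20.50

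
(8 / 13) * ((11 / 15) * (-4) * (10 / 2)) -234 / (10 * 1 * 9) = -2267 / 195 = -11.63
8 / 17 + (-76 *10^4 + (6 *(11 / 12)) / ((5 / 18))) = -64598277 / 85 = -759979.73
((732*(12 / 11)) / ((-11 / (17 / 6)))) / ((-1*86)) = 12444 / 5203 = 2.39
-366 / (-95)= 3.85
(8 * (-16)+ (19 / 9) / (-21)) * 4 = -96844 / 189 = -512.40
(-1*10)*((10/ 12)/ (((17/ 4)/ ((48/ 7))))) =-13.45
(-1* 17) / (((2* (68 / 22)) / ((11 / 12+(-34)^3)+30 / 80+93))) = 10351363 / 96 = 107826.70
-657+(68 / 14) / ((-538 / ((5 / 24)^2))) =-712587881 / 1084608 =-657.00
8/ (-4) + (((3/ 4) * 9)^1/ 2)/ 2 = -5/ 16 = -0.31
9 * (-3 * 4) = -108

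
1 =1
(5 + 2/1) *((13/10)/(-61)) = -91/610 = -0.15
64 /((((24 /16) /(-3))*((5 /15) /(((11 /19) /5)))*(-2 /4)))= 8448 /95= 88.93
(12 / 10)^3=216 / 125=1.73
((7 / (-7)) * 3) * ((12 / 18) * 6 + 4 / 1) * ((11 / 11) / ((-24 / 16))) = 16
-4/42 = -2/21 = -0.10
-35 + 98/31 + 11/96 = -31.72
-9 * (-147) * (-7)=-9261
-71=-71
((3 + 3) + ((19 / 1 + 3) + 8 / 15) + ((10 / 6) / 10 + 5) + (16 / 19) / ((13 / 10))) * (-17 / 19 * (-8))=5769052 / 23465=245.86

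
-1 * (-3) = 3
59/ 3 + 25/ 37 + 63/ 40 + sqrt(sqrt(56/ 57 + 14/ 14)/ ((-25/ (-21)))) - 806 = -3481327/ 4440 + 19^(3/ 4) *339^(1/ 4) *sqrt(7)/ 95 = -783.00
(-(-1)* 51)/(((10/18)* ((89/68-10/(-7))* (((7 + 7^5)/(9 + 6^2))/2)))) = 280908/1564903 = 0.18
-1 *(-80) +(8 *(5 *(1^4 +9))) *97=38880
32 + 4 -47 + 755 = 744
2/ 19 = 0.11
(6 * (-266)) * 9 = -14364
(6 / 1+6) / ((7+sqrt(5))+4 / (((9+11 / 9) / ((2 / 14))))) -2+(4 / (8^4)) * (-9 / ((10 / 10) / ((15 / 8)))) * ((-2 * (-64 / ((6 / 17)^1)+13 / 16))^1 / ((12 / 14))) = -1072857730235 / 152160305152 -311052 * sqrt(5) / 1160891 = -7.65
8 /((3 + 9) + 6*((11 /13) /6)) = 104 /167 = 0.62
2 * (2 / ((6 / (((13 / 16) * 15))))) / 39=5 / 24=0.21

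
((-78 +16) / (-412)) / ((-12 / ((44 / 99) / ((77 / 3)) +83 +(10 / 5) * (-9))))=-465589 / 571032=-0.82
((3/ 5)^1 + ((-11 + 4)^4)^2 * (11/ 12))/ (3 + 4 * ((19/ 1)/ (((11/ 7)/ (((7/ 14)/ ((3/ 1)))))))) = 3487705001/ 7300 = 477767.81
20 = 20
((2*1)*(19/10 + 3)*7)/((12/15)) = 343/4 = 85.75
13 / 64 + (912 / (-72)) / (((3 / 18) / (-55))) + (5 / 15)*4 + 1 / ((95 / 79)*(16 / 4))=76275017 / 18240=4181.74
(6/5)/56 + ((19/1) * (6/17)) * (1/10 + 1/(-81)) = 39149/64260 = 0.61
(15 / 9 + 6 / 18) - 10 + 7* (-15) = -113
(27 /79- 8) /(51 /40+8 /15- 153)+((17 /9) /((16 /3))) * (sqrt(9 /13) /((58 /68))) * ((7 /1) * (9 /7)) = 72600 /1433297+2601 * sqrt(13) /3016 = 3.16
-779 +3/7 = -5450/7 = -778.57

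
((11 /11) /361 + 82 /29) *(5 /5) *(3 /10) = 88893 /104690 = 0.85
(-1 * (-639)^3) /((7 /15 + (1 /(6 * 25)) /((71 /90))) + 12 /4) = 277876731735 /3701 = 75081527.08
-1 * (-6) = 6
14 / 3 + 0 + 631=1907 / 3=635.67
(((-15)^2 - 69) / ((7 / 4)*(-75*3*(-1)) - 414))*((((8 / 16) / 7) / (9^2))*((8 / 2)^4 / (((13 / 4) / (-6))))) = 16384 / 5103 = 3.21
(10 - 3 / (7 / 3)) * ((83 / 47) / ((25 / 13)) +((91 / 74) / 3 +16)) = 275723843 / 1825950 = 151.00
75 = 75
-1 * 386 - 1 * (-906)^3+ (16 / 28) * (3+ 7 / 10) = 743677032.11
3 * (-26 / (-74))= 39 / 37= 1.05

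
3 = 3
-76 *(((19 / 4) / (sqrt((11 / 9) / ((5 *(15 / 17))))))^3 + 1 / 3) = -55883.63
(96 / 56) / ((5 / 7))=12 / 5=2.40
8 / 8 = 1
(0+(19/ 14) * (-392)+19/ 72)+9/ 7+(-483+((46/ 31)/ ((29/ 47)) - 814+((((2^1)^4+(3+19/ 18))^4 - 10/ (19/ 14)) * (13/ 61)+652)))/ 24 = 16158187046454083/ 18375638133888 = 879.33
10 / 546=5 / 273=0.02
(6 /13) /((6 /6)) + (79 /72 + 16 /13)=2611 /936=2.79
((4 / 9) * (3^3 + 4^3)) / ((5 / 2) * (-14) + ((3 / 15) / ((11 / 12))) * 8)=-20020 / 16461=-1.22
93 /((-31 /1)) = -3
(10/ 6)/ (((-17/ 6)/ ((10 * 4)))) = -400/ 17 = -23.53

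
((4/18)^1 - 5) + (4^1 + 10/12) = 1/18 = 0.06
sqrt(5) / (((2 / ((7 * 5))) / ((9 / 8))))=44.02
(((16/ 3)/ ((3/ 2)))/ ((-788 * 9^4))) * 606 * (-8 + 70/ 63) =100192/ 34897959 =0.00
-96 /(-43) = 2.23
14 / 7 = 2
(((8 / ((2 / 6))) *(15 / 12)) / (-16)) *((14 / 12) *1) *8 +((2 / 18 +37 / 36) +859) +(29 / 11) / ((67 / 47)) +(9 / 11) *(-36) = 21624475 / 26532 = 815.03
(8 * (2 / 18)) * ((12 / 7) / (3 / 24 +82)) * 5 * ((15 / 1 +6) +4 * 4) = 3.43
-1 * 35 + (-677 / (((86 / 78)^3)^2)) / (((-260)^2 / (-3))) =-88456795297961 / 2528545219600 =-34.98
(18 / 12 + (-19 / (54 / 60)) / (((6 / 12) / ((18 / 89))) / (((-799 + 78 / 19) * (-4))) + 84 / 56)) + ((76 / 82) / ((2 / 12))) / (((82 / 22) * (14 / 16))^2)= -110585172271 / 9181793462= -12.04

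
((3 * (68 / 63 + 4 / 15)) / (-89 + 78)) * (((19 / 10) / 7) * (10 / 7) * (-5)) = 8056 / 11319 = 0.71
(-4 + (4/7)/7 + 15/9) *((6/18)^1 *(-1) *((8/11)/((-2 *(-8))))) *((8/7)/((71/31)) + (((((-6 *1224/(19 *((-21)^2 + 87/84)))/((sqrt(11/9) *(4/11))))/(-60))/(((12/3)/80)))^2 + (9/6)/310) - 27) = -146485373550513399971/165328350328589845320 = -0.89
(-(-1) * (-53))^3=-148877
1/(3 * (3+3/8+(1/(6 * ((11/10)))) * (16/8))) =88/971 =0.09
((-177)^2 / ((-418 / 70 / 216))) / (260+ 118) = -626580 / 209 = -2997.99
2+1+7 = 10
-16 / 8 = -2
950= 950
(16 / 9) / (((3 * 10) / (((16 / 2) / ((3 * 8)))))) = 8 / 405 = 0.02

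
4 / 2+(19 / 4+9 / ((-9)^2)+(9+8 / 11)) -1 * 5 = 4589 / 396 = 11.59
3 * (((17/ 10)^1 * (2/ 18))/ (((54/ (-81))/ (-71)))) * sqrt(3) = 1207 * sqrt(3)/ 20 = 104.53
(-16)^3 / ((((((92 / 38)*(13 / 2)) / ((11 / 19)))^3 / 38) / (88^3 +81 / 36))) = -141179308509184 / 26730899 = -5281502.45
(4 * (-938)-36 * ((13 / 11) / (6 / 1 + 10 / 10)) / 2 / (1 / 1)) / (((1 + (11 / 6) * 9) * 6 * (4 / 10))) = -144569 / 1617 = -89.41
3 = 3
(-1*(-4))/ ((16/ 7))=7/ 4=1.75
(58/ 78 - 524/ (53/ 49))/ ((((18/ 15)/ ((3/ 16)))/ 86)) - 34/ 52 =-214984429/ 33072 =-6500.50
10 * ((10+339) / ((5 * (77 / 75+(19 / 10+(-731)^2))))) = 104700 / 80154589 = 0.00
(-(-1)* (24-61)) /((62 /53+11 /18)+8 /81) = -317682 /16139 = -19.68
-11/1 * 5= -55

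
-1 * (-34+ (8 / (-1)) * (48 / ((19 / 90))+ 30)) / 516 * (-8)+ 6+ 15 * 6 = 155764 / 2451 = 63.55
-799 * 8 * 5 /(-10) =3196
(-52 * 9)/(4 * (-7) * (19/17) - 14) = 3978/385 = 10.33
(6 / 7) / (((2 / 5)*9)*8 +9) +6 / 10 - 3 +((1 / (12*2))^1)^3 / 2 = -16103179 / 6773760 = -2.38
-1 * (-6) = 6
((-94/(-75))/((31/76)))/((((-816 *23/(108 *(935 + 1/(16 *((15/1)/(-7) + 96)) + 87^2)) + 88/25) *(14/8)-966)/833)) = -542836459582/203573172213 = -2.67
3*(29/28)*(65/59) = 5655/1652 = 3.42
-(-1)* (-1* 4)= -4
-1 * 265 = -265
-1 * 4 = -4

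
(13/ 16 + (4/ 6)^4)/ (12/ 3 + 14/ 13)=1547/ 7776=0.20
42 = 42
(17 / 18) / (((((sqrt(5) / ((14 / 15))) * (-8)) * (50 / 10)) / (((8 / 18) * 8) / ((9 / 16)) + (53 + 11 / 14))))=-1158737 * sqrt(5) / 4374000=-0.59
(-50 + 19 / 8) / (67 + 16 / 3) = -1143 / 1736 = -0.66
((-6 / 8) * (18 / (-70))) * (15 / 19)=81 / 532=0.15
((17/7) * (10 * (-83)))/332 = -85/14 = -6.07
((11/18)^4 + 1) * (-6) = -119617/17496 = -6.84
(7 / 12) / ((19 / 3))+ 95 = 7227 / 76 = 95.09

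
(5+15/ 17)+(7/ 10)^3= 105831/ 17000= 6.23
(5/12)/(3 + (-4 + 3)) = 0.21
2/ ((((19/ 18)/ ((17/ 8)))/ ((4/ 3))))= 102/ 19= 5.37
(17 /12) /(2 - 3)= -17 /12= -1.42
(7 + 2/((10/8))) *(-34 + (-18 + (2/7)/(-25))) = -391386/875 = -447.30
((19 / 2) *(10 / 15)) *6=38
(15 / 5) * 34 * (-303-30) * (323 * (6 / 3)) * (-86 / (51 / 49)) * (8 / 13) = 14504116032 / 13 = 1115701233.23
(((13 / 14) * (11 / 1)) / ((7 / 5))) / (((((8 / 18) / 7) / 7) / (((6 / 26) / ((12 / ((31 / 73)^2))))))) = 475695 / 170528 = 2.79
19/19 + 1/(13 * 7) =1.01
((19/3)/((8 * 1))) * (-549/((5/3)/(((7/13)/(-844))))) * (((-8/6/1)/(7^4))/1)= -0.00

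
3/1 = 3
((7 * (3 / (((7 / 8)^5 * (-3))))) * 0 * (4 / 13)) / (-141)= 0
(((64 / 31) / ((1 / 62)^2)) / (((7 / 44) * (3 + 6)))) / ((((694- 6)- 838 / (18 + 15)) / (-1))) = -1920512 / 229593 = -8.36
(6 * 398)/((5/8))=19104/5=3820.80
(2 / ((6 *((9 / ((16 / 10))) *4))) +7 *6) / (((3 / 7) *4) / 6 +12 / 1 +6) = 4963 / 2160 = 2.30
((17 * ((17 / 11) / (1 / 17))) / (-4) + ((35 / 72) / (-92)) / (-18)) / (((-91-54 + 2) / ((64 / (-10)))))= -146446319 / 29304990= -5.00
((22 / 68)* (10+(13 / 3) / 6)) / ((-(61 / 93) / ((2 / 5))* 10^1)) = -65813 / 311100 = -0.21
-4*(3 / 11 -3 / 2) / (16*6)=9 / 176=0.05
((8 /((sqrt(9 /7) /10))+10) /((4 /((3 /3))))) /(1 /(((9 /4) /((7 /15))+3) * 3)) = 3285 /56+1095 * sqrt(7) /7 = 472.53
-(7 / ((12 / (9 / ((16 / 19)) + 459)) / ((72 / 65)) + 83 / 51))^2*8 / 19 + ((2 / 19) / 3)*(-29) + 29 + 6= 24094887333809 / 912373423473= 26.41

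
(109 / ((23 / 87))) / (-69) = -3161 / 529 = -5.98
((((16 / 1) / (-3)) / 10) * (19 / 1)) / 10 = -1.01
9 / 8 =1.12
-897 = -897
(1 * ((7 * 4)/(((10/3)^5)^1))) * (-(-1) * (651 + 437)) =231336/3125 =74.03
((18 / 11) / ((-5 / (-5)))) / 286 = 9 / 1573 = 0.01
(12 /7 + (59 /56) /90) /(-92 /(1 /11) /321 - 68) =-930793 /38371200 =-0.02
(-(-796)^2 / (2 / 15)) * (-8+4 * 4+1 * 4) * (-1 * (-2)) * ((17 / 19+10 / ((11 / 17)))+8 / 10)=-408781164096 / 209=-1955890737.30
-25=-25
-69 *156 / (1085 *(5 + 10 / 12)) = -64584 / 37975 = -1.70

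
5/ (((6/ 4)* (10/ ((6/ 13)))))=2/ 13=0.15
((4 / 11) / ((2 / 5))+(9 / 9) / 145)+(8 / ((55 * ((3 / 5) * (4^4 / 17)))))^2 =148152241 / 161694720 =0.92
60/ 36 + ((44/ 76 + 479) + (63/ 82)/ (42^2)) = 62981633/ 130872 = 481.25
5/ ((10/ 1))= 1/ 2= 0.50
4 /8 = 1 /2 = 0.50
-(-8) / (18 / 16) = 64 / 9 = 7.11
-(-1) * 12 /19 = 12 /19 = 0.63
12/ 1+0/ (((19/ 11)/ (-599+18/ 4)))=12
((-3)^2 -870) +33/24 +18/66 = -75623/88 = -859.35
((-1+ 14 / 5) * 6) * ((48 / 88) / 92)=81 / 1265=0.06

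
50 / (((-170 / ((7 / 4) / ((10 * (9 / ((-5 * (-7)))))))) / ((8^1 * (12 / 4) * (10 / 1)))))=-48.04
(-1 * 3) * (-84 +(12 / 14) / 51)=29982 / 119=251.95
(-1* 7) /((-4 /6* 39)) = 0.27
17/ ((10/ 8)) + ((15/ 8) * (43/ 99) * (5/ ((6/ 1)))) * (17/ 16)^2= 29127647/ 2027520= 14.37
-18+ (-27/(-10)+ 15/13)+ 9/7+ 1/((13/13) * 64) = -374041/29120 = -12.84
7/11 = 0.64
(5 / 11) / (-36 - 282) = -5 / 3498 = -0.00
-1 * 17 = -17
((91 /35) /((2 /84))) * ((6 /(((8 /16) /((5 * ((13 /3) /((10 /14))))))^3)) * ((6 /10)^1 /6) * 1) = 1097199376 /75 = 14629325.01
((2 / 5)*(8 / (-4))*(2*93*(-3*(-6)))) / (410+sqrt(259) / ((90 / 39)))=-988329600 / 151246229+1044576*sqrt(259) / 151246229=-6.42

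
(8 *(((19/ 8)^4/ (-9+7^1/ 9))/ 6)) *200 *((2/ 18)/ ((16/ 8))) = -3258025/ 56832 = -57.33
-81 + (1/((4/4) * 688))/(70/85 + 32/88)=-12371429/152736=-81.00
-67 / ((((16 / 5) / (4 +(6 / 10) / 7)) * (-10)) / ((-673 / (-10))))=6448013 / 11200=575.72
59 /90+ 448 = 40379 /90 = 448.66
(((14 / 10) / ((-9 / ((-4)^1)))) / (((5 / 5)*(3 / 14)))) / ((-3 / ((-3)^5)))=235.20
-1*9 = -9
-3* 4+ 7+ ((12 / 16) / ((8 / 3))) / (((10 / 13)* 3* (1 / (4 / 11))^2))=-12061 / 2420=-4.98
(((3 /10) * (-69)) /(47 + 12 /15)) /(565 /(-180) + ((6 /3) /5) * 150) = -162 /21271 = -0.01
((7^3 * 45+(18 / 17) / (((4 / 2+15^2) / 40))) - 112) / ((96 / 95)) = 15163.57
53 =53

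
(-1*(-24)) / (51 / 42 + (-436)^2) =336 / 2661361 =0.00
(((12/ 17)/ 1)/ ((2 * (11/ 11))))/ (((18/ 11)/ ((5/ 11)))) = 5/ 51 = 0.10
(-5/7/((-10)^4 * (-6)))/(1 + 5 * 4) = 1/1764000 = 0.00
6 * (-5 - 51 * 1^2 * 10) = -3090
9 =9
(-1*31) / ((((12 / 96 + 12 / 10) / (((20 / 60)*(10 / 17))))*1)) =-12400 / 2703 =-4.59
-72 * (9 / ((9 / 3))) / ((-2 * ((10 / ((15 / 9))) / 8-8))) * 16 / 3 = -2304 / 29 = -79.45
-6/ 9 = -2/ 3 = -0.67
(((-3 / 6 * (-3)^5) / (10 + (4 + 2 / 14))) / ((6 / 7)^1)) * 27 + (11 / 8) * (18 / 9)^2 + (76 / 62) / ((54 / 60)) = 3406291 / 12276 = 277.48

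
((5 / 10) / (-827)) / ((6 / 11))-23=-228263 / 9924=-23.00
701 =701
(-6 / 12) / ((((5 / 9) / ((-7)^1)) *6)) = 21 / 20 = 1.05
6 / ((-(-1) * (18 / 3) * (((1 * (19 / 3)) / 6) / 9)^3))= 4251528 / 6859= 619.85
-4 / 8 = -1 / 2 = -0.50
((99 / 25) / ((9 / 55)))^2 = 14641 / 25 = 585.64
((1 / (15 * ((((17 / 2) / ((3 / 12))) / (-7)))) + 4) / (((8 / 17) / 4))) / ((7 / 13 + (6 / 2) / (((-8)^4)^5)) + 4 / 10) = 7617640611313589682176 / 210984635343052997193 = 36.11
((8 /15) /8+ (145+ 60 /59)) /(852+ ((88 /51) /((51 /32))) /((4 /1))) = 28022307 /163485755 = 0.17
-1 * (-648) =648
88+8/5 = 448/5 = 89.60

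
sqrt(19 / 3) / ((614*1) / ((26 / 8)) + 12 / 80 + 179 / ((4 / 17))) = 130*sqrt(57) / 370431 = 0.00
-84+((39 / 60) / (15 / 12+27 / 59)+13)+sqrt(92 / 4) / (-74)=-10946 / 155 - sqrt(23) / 74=-70.68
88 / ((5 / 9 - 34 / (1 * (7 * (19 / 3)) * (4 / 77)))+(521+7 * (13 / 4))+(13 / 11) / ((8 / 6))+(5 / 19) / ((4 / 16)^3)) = 331056 / 2058833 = 0.16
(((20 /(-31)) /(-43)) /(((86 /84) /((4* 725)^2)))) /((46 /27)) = 95369400000 /1318337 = 72340.68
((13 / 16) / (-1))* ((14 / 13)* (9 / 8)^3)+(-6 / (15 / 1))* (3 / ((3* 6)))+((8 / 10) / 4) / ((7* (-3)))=-568583 / 430080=-1.32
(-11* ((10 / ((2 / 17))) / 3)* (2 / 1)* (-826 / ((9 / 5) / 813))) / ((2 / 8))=8371840400 / 9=930204488.89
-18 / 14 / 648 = -1 / 504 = -0.00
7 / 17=0.41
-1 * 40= -40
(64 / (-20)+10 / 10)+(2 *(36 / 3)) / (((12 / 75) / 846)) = 634489 / 5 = 126897.80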